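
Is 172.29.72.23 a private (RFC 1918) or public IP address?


RFC 1918 private ranges:
  10.0.0.0/8 (10.0.0.0 - 10.255.255.255)
  172.16.0.0/12 (172.16.0.0 - 172.31.255.255)
  192.168.0.0/16 (192.168.0.0 - 192.168.255.255)
Private (in 172.16.0.0/12)


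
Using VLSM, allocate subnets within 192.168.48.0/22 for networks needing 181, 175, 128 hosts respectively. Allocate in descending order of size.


181 hosts -> /24 (254 usable): 192.168.48.0/24
175 hosts -> /24 (254 usable): 192.168.49.0/24
128 hosts -> /24 (254 usable): 192.168.50.0/24
Allocation: 192.168.48.0/24 (181 hosts, 254 usable); 192.168.49.0/24 (175 hosts, 254 usable); 192.168.50.0/24 (128 hosts, 254 usable)


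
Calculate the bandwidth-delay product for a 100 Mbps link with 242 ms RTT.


BDP = bandwidth * RTT
= 100 Mbps * 242 ms
= 100 * 1e6 * 242 / 1000 bits
= 24200000 bits
= 3025000 bytes
= 2954.1016 KB
BDP = 24200000 bits (3025000 bytes)


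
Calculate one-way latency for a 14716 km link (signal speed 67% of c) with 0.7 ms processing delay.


Speed = 0.67 * 3e5 km/s = 201000 km/s
Propagation delay = 14716 / 201000 = 0.0732 s = 73.2139 ms
Processing delay = 0.7 ms
Total one-way latency = 73.9139 ms


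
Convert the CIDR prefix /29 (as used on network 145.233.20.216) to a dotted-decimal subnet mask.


/29 means 29 network bits, 3 host bits
Binary: 11111111111111111111111111111000
Mask: 255.255.255.248


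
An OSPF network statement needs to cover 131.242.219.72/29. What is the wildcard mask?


Subnet mask: 255.255.255.248
Wildcard = 255.255.255.255 - subnet mask
255 - 255 = 0
255 - 255 = 0
255 - 255 = 0
255 - 248 = 7
Wildcard: 0.0.0.7


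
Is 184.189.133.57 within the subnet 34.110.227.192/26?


Subnet network: 34.110.227.192
Test IP AND mask: 184.189.133.0
No, 184.189.133.57 is not in 34.110.227.192/26


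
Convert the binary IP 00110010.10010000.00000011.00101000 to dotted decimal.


00110010 = 50
10010000 = 144
00000011 = 3
00101000 = 40
IP: 50.144.3.40


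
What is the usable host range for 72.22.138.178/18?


Network: 72.22.128.0
Broadcast: 72.22.191.255
First usable = network + 1
Last usable = broadcast - 1
Range: 72.22.128.1 to 72.22.191.254


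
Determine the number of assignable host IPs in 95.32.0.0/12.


Host bits = 32 - 12 = 20
Total addresses = 2^20 = 1048576
Usable = total - 2 (network and broadcast)
Usable hosts: 1048574


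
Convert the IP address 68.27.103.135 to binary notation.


68 = 01000100
27 = 00011011
103 = 01100111
135 = 10000111
Binary: 01000100.00011011.01100111.10000111


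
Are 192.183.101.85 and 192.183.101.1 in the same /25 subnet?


Mask: 255.255.255.128
192.183.101.85 AND mask = 192.183.101.0
192.183.101.1 AND mask = 192.183.101.0
Yes, same subnet (192.183.101.0)


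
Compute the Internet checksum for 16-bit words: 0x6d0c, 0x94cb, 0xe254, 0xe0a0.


Sum all words (with carry folding):
+ 0x6d0c = 0x6d0c
+ 0x94cb = 0x01d8
+ 0xe254 = 0xe42c
+ 0xe0a0 = 0xc4cd
One's complement: ~0xc4cd
Checksum = 0x3b32


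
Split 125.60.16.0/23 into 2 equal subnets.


New prefix = 23 + 1 = 24
Each subnet has 256 addresses
  125.60.16.0/24
  125.60.17.0/24
Subnets: 125.60.16.0/24, 125.60.17.0/24


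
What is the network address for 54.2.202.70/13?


IP:   00110110.00000010.11001010.01000110
Mask: 11111111.11111000.00000000.00000000
AND operation:
Net:  00110110.00000000.00000000.00000000
Network: 54.0.0.0/13


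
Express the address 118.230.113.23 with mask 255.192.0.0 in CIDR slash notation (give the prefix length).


Binary: 11111111.11000000.00000000.00000000
Count leading 1s
Prefix: /10


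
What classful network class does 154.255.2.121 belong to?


First octet: 154
Binary: 10011010
10xxxxxx -> Class B (128-191)
Class B, default mask 255.255.0.0 (/16)


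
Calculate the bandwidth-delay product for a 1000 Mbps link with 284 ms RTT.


BDP = bandwidth * RTT
= 1000 Mbps * 284 ms
= 1000 * 1e6 * 284 / 1000 bits
= 284000000 bits
= 35500000 bytes
= 34667.9688 KB
BDP = 284000000 bits (35500000 bytes)


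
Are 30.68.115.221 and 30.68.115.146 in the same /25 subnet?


Mask: 255.255.255.128
30.68.115.221 AND mask = 30.68.115.128
30.68.115.146 AND mask = 30.68.115.128
Yes, same subnet (30.68.115.128)


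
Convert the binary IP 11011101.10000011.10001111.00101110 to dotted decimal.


11011101 = 221
10000011 = 131
10001111 = 143
00101110 = 46
IP: 221.131.143.46


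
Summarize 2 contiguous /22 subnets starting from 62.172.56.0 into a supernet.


Original prefix: /22
Number of subnets: 2 = 2^1
New prefix = 22 - 1 = 21
Supernet: 62.172.56.0/21


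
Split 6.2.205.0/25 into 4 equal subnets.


New prefix = 25 + 2 = 27
Each subnet has 32 addresses
  6.2.205.0/27
  6.2.205.32/27
  6.2.205.64/27
  6.2.205.96/27
Subnets: 6.2.205.0/27, 6.2.205.32/27, 6.2.205.64/27, 6.2.205.96/27


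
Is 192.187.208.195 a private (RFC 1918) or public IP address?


RFC 1918 private ranges:
  10.0.0.0/8 (10.0.0.0 - 10.255.255.255)
  172.16.0.0/12 (172.16.0.0 - 172.31.255.255)
  192.168.0.0/16 (192.168.0.0 - 192.168.255.255)
Public (not in any RFC 1918 range)


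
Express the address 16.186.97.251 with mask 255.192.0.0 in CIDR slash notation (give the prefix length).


Binary: 11111111.11000000.00000000.00000000
Count leading 1s
Prefix: /10


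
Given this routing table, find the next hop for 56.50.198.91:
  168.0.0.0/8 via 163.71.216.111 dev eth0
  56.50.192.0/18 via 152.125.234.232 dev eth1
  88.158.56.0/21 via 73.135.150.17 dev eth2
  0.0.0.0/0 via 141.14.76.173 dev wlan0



Longest prefix match for 56.50.198.91:
  /8 168.0.0.0: no
  /18 56.50.192.0: MATCH
  /21 88.158.56.0: no
  /0 0.0.0.0: MATCH
Selected: next-hop 152.125.234.232 via eth1 (matched /18)


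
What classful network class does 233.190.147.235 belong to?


First octet: 233
Binary: 11101001
1110xxxx -> Class D (224-239)
Class D (multicast), default mask N/A


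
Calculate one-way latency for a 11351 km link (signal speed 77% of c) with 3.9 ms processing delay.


Speed = 0.77 * 3e5 km/s = 231000 km/s
Propagation delay = 11351 / 231000 = 0.0491 s = 49.1385 ms
Processing delay = 3.9 ms
Total one-way latency = 53.0385 ms


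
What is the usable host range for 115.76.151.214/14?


Network: 115.76.0.0
Broadcast: 115.79.255.255
First usable = network + 1
Last usable = broadcast - 1
Range: 115.76.0.1 to 115.79.255.254


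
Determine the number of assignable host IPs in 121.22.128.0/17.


Host bits = 32 - 17 = 15
Total addresses = 2^15 = 32768
Usable = total - 2 (network and broadcast)
Usable hosts: 32766


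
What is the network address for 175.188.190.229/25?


IP:   10101111.10111100.10111110.11100101
Mask: 11111111.11111111.11111111.10000000
AND operation:
Net:  10101111.10111100.10111110.10000000
Network: 175.188.190.128/25


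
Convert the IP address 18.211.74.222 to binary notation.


18 = 00010010
211 = 11010011
74 = 01001010
222 = 11011110
Binary: 00010010.11010011.01001010.11011110


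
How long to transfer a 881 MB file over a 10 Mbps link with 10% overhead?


Effective throughput = 10 * (1 - 10/100) = 9 Mbps
File size in Mb = 881 * 8 = 7048 Mb
Time = 7048 / 9
Time = 783.1111 seconds


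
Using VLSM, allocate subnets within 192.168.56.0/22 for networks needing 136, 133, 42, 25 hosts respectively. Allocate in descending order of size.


136 hosts -> /24 (254 usable): 192.168.56.0/24
133 hosts -> /24 (254 usable): 192.168.57.0/24
42 hosts -> /26 (62 usable): 192.168.58.0/26
25 hosts -> /27 (30 usable): 192.168.58.64/27
Allocation: 192.168.56.0/24 (136 hosts, 254 usable); 192.168.57.0/24 (133 hosts, 254 usable); 192.168.58.0/26 (42 hosts, 62 usable); 192.168.58.64/27 (25 hosts, 30 usable)


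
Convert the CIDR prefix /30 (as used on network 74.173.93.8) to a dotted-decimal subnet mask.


/30 means 30 network bits, 2 host bits
Binary: 11111111111111111111111111111100
Mask: 255.255.255.252


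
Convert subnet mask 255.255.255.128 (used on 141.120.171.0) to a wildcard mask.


Subnet mask: 255.255.255.128
Wildcard = 255.255.255.255 - subnet mask
255 - 255 = 0
255 - 255 = 0
255 - 255 = 0
255 - 128 = 127
Wildcard: 0.0.0.127


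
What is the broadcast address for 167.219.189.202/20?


Network: 167.219.176.0/20
Host bits = 12
Set all host bits to 1:
Broadcast: 167.219.191.255


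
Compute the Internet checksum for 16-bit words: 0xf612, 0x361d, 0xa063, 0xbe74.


Sum all words (with carry folding):
+ 0xf612 = 0xf612
+ 0x361d = 0x2c30
+ 0xa063 = 0xcc93
+ 0xbe74 = 0x8b08
One's complement: ~0x8b08
Checksum = 0x74f7


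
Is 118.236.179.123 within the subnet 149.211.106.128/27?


Subnet network: 149.211.106.128
Test IP AND mask: 118.236.179.96
No, 118.236.179.123 is not in 149.211.106.128/27


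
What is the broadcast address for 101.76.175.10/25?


Network: 101.76.175.0/25
Host bits = 7
Set all host bits to 1:
Broadcast: 101.76.175.127


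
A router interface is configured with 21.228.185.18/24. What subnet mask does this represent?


/24 means 24 network bits, 8 host bits
Binary: 11111111111111111111111100000000
Mask: 255.255.255.0


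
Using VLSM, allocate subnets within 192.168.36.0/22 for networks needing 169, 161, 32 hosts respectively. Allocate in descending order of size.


169 hosts -> /24 (254 usable): 192.168.36.0/24
161 hosts -> /24 (254 usable): 192.168.37.0/24
32 hosts -> /26 (62 usable): 192.168.38.0/26
Allocation: 192.168.36.0/24 (169 hosts, 254 usable); 192.168.37.0/24 (161 hosts, 254 usable); 192.168.38.0/26 (32 hosts, 62 usable)


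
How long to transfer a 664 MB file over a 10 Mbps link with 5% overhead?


Effective throughput = 10 * (1 - 5/100) = 9.5 Mbps
File size in Mb = 664 * 8 = 5312 Mb
Time = 5312 / 9.5
Time = 559.1579 seconds


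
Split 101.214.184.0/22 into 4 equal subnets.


New prefix = 22 + 2 = 24
Each subnet has 256 addresses
  101.214.184.0/24
  101.214.185.0/24
  101.214.186.0/24
  101.214.187.0/24
Subnets: 101.214.184.0/24, 101.214.185.0/24, 101.214.186.0/24, 101.214.187.0/24


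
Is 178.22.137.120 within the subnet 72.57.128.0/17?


Subnet network: 72.57.128.0
Test IP AND mask: 178.22.128.0
No, 178.22.137.120 is not in 72.57.128.0/17


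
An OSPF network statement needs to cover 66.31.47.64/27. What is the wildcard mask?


Subnet mask: 255.255.255.224
Wildcard = 255.255.255.255 - subnet mask
255 - 255 = 0
255 - 255 = 0
255 - 255 = 0
255 - 224 = 31
Wildcard: 0.0.0.31


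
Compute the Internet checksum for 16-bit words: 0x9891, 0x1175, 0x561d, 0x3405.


Sum all words (with carry folding):
+ 0x9891 = 0x9891
+ 0x1175 = 0xaa06
+ 0x561d = 0x0024
+ 0x3405 = 0x3429
One's complement: ~0x3429
Checksum = 0xcbd6


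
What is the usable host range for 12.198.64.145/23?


Network: 12.198.64.0
Broadcast: 12.198.65.255
First usable = network + 1
Last usable = broadcast - 1
Range: 12.198.64.1 to 12.198.65.254


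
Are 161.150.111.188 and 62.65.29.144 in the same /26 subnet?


Mask: 255.255.255.192
161.150.111.188 AND mask = 161.150.111.128
62.65.29.144 AND mask = 62.65.29.128
No, different subnets (161.150.111.128 vs 62.65.29.128)


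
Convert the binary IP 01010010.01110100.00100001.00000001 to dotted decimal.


01010010 = 82
01110100 = 116
00100001 = 33
00000001 = 1
IP: 82.116.33.1


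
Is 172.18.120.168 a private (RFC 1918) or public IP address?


RFC 1918 private ranges:
  10.0.0.0/8 (10.0.0.0 - 10.255.255.255)
  172.16.0.0/12 (172.16.0.0 - 172.31.255.255)
  192.168.0.0/16 (192.168.0.0 - 192.168.255.255)
Private (in 172.16.0.0/12)


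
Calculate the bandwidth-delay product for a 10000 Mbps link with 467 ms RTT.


BDP = bandwidth * RTT
= 10000 Mbps * 467 ms
= 10000 * 1e6 * 467 / 1000 bits
= 4670000000 bits
= 583750000 bytes
= 570068.3594 KB
BDP = 4670000000 bits (583750000 bytes)


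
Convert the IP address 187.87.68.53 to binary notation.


187 = 10111011
87 = 01010111
68 = 01000100
53 = 00110101
Binary: 10111011.01010111.01000100.00110101


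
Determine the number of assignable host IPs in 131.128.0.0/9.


Host bits = 32 - 9 = 23
Total addresses = 2^23 = 8388608
Usable = total - 2 (network and broadcast)
Usable hosts: 8388606


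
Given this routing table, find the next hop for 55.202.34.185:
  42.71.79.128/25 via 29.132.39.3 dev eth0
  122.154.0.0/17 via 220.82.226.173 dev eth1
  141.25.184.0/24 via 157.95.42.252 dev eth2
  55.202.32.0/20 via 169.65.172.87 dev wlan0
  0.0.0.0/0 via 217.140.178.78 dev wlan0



Longest prefix match for 55.202.34.185:
  /25 42.71.79.128: no
  /17 122.154.0.0: no
  /24 141.25.184.0: no
  /20 55.202.32.0: MATCH
  /0 0.0.0.0: MATCH
Selected: next-hop 169.65.172.87 via wlan0 (matched /20)


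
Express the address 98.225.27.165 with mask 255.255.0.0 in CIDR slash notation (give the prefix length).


Binary: 11111111.11111111.00000000.00000000
Count leading 1s
Prefix: /16


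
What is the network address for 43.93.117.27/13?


IP:   00101011.01011101.01110101.00011011
Mask: 11111111.11111000.00000000.00000000
AND operation:
Net:  00101011.01011000.00000000.00000000
Network: 43.88.0.0/13


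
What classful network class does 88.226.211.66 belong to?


First octet: 88
Binary: 01011000
0xxxxxxx -> Class A (1-126)
Class A, default mask 255.0.0.0 (/8)


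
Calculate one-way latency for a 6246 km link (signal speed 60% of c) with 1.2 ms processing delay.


Speed = 0.6 * 3e5 km/s = 180000 km/s
Propagation delay = 6246 / 180000 = 0.0347 s = 34.7 ms
Processing delay = 1.2 ms
Total one-way latency = 35.9 ms


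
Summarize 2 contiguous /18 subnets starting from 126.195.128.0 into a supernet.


Original prefix: /18
Number of subnets: 2 = 2^1
New prefix = 18 - 1 = 17
Supernet: 126.195.128.0/17


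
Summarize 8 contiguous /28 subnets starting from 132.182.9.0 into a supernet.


Original prefix: /28
Number of subnets: 8 = 2^3
New prefix = 28 - 3 = 25
Supernet: 132.182.9.0/25


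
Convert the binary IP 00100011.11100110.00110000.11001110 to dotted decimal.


00100011 = 35
11100110 = 230
00110000 = 48
11001110 = 206
IP: 35.230.48.206


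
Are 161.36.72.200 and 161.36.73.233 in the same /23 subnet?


Mask: 255.255.254.0
161.36.72.200 AND mask = 161.36.72.0
161.36.73.233 AND mask = 161.36.72.0
Yes, same subnet (161.36.72.0)


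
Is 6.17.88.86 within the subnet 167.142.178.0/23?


Subnet network: 167.142.178.0
Test IP AND mask: 6.17.88.0
No, 6.17.88.86 is not in 167.142.178.0/23


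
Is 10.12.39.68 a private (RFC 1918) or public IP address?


RFC 1918 private ranges:
  10.0.0.0/8 (10.0.0.0 - 10.255.255.255)
  172.16.0.0/12 (172.16.0.0 - 172.31.255.255)
  192.168.0.0/16 (192.168.0.0 - 192.168.255.255)
Private (in 10.0.0.0/8)


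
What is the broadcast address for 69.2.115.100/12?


Network: 69.0.0.0/12
Host bits = 20
Set all host bits to 1:
Broadcast: 69.15.255.255


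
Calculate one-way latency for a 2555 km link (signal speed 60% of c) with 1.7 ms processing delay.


Speed = 0.6 * 3e5 km/s = 180000 km/s
Propagation delay = 2555 / 180000 = 0.0142 s = 14.1944 ms
Processing delay = 1.7 ms
Total one-way latency = 15.8944 ms


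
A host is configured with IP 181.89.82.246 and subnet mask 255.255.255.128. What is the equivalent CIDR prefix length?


Binary: 11111111.11111111.11111111.10000000
Count leading 1s
Prefix: /25


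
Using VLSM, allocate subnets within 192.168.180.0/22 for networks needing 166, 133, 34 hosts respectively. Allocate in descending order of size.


166 hosts -> /24 (254 usable): 192.168.180.0/24
133 hosts -> /24 (254 usable): 192.168.181.0/24
34 hosts -> /26 (62 usable): 192.168.182.0/26
Allocation: 192.168.180.0/24 (166 hosts, 254 usable); 192.168.181.0/24 (133 hosts, 254 usable); 192.168.182.0/26 (34 hosts, 62 usable)


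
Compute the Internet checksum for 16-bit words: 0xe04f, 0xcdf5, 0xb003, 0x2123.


Sum all words (with carry folding):
+ 0xe04f = 0xe04f
+ 0xcdf5 = 0xae45
+ 0xb003 = 0x5e49
+ 0x2123 = 0x7f6c
One's complement: ~0x7f6c
Checksum = 0x8093


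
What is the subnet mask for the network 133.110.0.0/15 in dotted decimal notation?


/15 means 15 network bits, 17 host bits
Binary: 11111111111111100000000000000000
Mask: 255.254.0.0


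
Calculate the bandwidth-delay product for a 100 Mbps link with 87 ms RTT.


BDP = bandwidth * RTT
= 100 Mbps * 87 ms
= 100 * 1e6 * 87 / 1000 bits
= 8700000 bits
= 1087500 bytes
= 1062.0117 KB
BDP = 8700000 bits (1087500 bytes)


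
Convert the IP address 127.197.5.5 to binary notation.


127 = 01111111
197 = 11000101
5 = 00000101
5 = 00000101
Binary: 01111111.11000101.00000101.00000101


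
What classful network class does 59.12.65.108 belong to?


First octet: 59
Binary: 00111011
0xxxxxxx -> Class A (1-126)
Class A, default mask 255.0.0.0 (/8)


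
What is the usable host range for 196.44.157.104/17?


Network: 196.44.128.0
Broadcast: 196.44.255.255
First usable = network + 1
Last usable = broadcast - 1
Range: 196.44.128.1 to 196.44.255.254


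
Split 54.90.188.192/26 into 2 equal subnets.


New prefix = 26 + 1 = 27
Each subnet has 32 addresses
  54.90.188.192/27
  54.90.188.224/27
Subnets: 54.90.188.192/27, 54.90.188.224/27


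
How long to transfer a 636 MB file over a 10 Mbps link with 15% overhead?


Effective throughput = 10 * (1 - 15/100) = 8.5 Mbps
File size in Mb = 636 * 8 = 5088 Mb
Time = 5088 / 8.5
Time = 598.5882 seconds


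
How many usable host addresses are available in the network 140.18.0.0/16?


Host bits = 32 - 16 = 16
Total addresses = 2^16 = 65536
Usable = total - 2 (network and broadcast)
Usable hosts: 65534


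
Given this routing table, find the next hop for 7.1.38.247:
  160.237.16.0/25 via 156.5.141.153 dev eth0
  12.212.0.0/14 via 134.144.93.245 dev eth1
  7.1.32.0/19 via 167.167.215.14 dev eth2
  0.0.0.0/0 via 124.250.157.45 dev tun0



Longest prefix match for 7.1.38.247:
  /25 160.237.16.0: no
  /14 12.212.0.0: no
  /19 7.1.32.0: MATCH
  /0 0.0.0.0: MATCH
Selected: next-hop 167.167.215.14 via eth2 (matched /19)


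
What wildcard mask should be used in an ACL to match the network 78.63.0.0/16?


Subnet mask: 255.255.0.0
Wildcard = 255.255.255.255 - subnet mask
255 - 255 = 0
255 - 255 = 0
255 - 0 = 255
255 - 0 = 255
Wildcard: 0.0.255.255


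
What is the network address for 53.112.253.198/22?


IP:   00110101.01110000.11111101.11000110
Mask: 11111111.11111111.11111100.00000000
AND operation:
Net:  00110101.01110000.11111100.00000000
Network: 53.112.252.0/22


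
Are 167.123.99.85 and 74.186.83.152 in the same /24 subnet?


Mask: 255.255.255.0
167.123.99.85 AND mask = 167.123.99.0
74.186.83.152 AND mask = 74.186.83.0
No, different subnets (167.123.99.0 vs 74.186.83.0)


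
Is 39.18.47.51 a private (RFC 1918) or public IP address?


RFC 1918 private ranges:
  10.0.0.0/8 (10.0.0.0 - 10.255.255.255)
  172.16.0.0/12 (172.16.0.0 - 172.31.255.255)
  192.168.0.0/16 (192.168.0.0 - 192.168.255.255)
Public (not in any RFC 1918 range)


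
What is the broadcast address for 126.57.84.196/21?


Network: 126.57.80.0/21
Host bits = 11
Set all host bits to 1:
Broadcast: 126.57.87.255


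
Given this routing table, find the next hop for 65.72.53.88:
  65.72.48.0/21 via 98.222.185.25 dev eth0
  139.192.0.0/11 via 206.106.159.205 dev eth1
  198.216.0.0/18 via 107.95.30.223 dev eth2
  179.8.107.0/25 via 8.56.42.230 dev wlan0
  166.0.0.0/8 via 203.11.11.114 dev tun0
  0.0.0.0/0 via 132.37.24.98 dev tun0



Longest prefix match for 65.72.53.88:
  /21 65.72.48.0: MATCH
  /11 139.192.0.0: no
  /18 198.216.0.0: no
  /25 179.8.107.0: no
  /8 166.0.0.0: no
  /0 0.0.0.0: MATCH
Selected: next-hop 98.222.185.25 via eth0 (matched /21)


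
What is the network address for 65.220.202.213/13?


IP:   01000001.11011100.11001010.11010101
Mask: 11111111.11111000.00000000.00000000
AND operation:
Net:  01000001.11011000.00000000.00000000
Network: 65.216.0.0/13


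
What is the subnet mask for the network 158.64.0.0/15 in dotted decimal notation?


/15 means 15 network bits, 17 host bits
Binary: 11111111111111100000000000000000
Mask: 255.254.0.0


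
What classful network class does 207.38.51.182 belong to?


First octet: 207
Binary: 11001111
110xxxxx -> Class C (192-223)
Class C, default mask 255.255.255.0 (/24)


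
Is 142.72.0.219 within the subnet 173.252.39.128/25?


Subnet network: 173.252.39.128
Test IP AND mask: 142.72.0.128
No, 142.72.0.219 is not in 173.252.39.128/25


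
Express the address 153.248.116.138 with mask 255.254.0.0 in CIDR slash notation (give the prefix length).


Binary: 11111111.11111110.00000000.00000000
Count leading 1s
Prefix: /15


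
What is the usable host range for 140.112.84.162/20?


Network: 140.112.80.0
Broadcast: 140.112.95.255
First usable = network + 1
Last usable = broadcast - 1
Range: 140.112.80.1 to 140.112.95.254


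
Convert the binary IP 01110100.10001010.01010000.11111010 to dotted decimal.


01110100 = 116
10001010 = 138
01010000 = 80
11111010 = 250
IP: 116.138.80.250


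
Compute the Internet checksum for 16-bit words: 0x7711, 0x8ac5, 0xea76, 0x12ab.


Sum all words (with carry folding):
+ 0x7711 = 0x7711
+ 0x8ac5 = 0x01d7
+ 0xea76 = 0xec4d
+ 0x12ab = 0xfef8
One's complement: ~0xfef8
Checksum = 0x0107


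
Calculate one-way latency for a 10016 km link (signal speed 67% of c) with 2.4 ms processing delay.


Speed = 0.67 * 3e5 km/s = 201000 km/s
Propagation delay = 10016 / 201000 = 0.0498 s = 49.8308 ms
Processing delay = 2.4 ms
Total one-way latency = 52.2308 ms


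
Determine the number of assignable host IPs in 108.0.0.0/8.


Host bits = 32 - 8 = 24
Total addresses = 2^24 = 16777216
Usable = total - 2 (network and broadcast)
Usable hosts: 16777214


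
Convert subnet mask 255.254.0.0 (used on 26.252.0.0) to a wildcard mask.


Subnet mask: 255.254.0.0
Wildcard = 255.255.255.255 - subnet mask
255 - 255 = 0
255 - 254 = 1
255 - 0 = 255
255 - 0 = 255
Wildcard: 0.1.255.255


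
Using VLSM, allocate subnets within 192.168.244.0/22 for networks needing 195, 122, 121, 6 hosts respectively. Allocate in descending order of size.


195 hosts -> /24 (254 usable): 192.168.244.0/24
122 hosts -> /25 (126 usable): 192.168.245.0/25
121 hosts -> /25 (126 usable): 192.168.245.128/25
6 hosts -> /29 (6 usable): 192.168.246.0/29
Allocation: 192.168.244.0/24 (195 hosts, 254 usable); 192.168.245.0/25 (122 hosts, 126 usable); 192.168.245.128/25 (121 hosts, 126 usable); 192.168.246.0/29 (6 hosts, 6 usable)


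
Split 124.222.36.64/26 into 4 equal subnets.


New prefix = 26 + 2 = 28
Each subnet has 16 addresses
  124.222.36.64/28
  124.222.36.80/28
  124.222.36.96/28
  124.222.36.112/28
Subnets: 124.222.36.64/28, 124.222.36.80/28, 124.222.36.96/28, 124.222.36.112/28


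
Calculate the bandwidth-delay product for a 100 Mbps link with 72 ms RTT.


BDP = bandwidth * RTT
= 100 Mbps * 72 ms
= 100 * 1e6 * 72 / 1000 bits
= 7200000 bits
= 900000 bytes
= 878.9062 KB
BDP = 7200000 bits (900000 bytes)


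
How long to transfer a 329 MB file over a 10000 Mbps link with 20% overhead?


Effective throughput = 10000 * (1 - 20/100) = 8000 Mbps
File size in Mb = 329 * 8 = 2632 Mb
Time = 2632 / 8000
Time = 0.329 seconds


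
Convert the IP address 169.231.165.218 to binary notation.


169 = 10101001
231 = 11100111
165 = 10100101
218 = 11011010
Binary: 10101001.11100111.10100101.11011010


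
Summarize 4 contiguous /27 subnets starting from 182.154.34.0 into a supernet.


Original prefix: /27
Number of subnets: 4 = 2^2
New prefix = 27 - 2 = 25
Supernet: 182.154.34.0/25


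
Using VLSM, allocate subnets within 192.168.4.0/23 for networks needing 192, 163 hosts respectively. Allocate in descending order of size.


192 hosts -> /24 (254 usable): 192.168.4.0/24
163 hosts -> /24 (254 usable): 192.168.5.0/24
Allocation: 192.168.4.0/24 (192 hosts, 254 usable); 192.168.5.0/24 (163 hosts, 254 usable)


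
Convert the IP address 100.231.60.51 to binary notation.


100 = 01100100
231 = 11100111
60 = 00111100
51 = 00110011
Binary: 01100100.11100111.00111100.00110011


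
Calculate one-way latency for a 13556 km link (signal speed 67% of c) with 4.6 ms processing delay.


Speed = 0.67 * 3e5 km/s = 201000 km/s
Propagation delay = 13556 / 201000 = 0.0674 s = 67.4428 ms
Processing delay = 4.6 ms
Total one-way latency = 72.0428 ms


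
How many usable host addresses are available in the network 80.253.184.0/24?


Host bits = 32 - 24 = 8
Total addresses = 2^8 = 256
Usable = total - 2 (network and broadcast)
Usable hosts: 254


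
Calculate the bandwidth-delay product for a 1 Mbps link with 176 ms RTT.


BDP = bandwidth * RTT
= 1 Mbps * 176 ms
= 1 * 1e6 * 176 / 1000 bits
= 176000 bits
= 22000 bytes
= 21.4844 KB
BDP = 176000 bits (22000 bytes)


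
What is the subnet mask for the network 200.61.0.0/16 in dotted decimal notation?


/16 means 16 network bits, 16 host bits
Binary: 11111111111111110000000000000000
Mask: 255.255.0.0


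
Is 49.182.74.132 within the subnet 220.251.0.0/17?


Subnet network: 220.251.0.0
Test IP AND mask: 49.182.0.0
No, 49.182.74.132 is not in 220.251.0.0/17


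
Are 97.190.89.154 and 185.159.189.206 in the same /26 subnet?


Mask: 255.255.255.192
97.190.89.154 AND mask = 97.190.89.128
185.159.189.206 AND mask = 185.159.189.192
No, different subnets (97.190.89.128 vs 185.159.189.192)


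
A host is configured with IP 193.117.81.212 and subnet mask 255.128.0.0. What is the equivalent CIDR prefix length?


Binary: 11111111.10000000.00000000.00000000
Count leading 1s
Prefix: /9


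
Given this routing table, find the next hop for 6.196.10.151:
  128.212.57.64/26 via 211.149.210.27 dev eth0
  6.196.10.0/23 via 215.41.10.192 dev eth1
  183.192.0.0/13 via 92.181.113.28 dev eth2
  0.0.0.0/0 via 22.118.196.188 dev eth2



Longest prefix match for 6.196.10.151:
  /26 128.212.57.64: no
  /23 6.196.10.0: MATCH
  /13 183.192.0.0: no
  /0 0.0.0.0: MATCH
Selected: next-hop 215.41.10.192 via eth1 (matched /23)


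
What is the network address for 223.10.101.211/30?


IP:   11011111.00001010.01100101.11010011
Mask: 11111111.11111111.11111111.11111100
AND operation:
Net:  11011111.00001010.01100101.11010000
Network: 223.10.101.208/30


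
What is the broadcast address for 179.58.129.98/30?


Network: 179.58.129.96/30
Host bits = 2
Set all host bits to 1:
Broadcast: 179.58.129.99


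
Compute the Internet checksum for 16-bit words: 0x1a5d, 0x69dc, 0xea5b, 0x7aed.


Sum all words (with carry folding):
+ 0x1a5d = 0x1a5d
+ 0x69dc = 0x8439
+ 0xea5b = 0x6e95
+ 0x7aed = 0xe982
One's complement: ~0xe982
Checksum = 0x167d


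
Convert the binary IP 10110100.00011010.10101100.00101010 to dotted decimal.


10110100 = 180
00011010 = 26
10101100 = 172
00101010 = 42
IP: 180.26.172.42


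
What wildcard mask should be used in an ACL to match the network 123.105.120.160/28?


Subnet mask: 255.255.255.240
Wildcard = 255.255.255.255 - subnet mask
255 - 255 = 0
255 - 255 = 0
255 - 255 = 0
255 - 240 = 15
Wildcard: 0.0.0.15


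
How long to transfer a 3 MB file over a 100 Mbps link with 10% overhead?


Effective throughput = 100 * (1 - 10/100) = 90 Mbps
File size in Mb = 3 * 8 = 24 Mb
Time = 24 / 90
Time = 0.2667 seconds


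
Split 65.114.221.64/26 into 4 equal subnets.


New prefix = 26 + 2 = 28
Each subnet has 16 addresses
  65.114.221.64/28
  65.114.221.80/28
  65.114.221.96/28
  65.114.221.112/28
Subnets: 65.114.221.64/28, 65.114.221.80/28, 65.114.221.96/28, 65.114.221.112/28


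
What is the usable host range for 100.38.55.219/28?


Network: 100.38.55.208
Broadcast: 100.38.55.223
First usable = network + 1
Last usable = broadcast - 1
Range: 100.38.55.209 to 100.38.55.222


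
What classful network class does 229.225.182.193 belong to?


First octet: 229
Binary: 11100101
1110xxxx -> Class D (224-239)
Class D (multicast), default mask N/A


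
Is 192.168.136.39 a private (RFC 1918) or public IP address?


RFC 1918 private ranges:
  10.0.0.0/8 (10.0.0.0 - 10.255.255.255)
  172.16.0.0/12 (172.16.0.0 - 172.31.255.255)
  192.168.0.0/16 (192.168.0.0 - 192.168.255.255)
Private (in 192.168.0.0/16)


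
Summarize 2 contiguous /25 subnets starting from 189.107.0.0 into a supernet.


Original prefix: /25
Number of subnets: 2 = 2^1
New prefix = 25 - 1 = 24
Supernet: 189.107.0.0/24


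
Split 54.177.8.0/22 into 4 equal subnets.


New prefix = 22 + 2 = 24
Each subnet has 256 addresses
  54.177.8.0/24
  54.177.9.0/24
  54.177.10.0/24
  54.177.11.0/24
Subnets: 54.177.8.0/24, 54.177.9.0/24, 54.177.10.0/24, 54.177.11.0/24


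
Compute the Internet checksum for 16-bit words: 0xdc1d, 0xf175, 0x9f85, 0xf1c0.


Sum all words (with carry folding):
+ 0xdc1d = 0xdc1d
+ 0xf175 = 0xcd93
+ 0x9f85 = 0x6d19
+ 0xf1c0 = 0x5eda
One's complement: ~0x5eda
Checksum = 0xa125


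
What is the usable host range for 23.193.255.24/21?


Network: 23.193.248.0
Broadcast: 23.193.255.255
First usable = network + 1
Last usable = broadcast - 1
Range: 23.193.248.1 to 23.193.255.254


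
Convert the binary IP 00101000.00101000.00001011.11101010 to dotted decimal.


00101000 = 40
00101000 = 40
00001011 = 11
11101010 = 234
IP: 40.40.11.234


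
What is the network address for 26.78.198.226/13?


IP:   00011010.01001110.11000110.11100010
Mask: 11111111.11111000.00000000.00000000
AND operation:
Net:  00011010.01001000.00000000.00000000
Network: 26.72.0.0/13


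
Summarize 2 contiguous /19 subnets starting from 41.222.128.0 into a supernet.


Original prefix: /19
Number of subnets: 2 = 2^1
New prefix = 19 - 1 = 18
Supernet: 41.222.128.0/18


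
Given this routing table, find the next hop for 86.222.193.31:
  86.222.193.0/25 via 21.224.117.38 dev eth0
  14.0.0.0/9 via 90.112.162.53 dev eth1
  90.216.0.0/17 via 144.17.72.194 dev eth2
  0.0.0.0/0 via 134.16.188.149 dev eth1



Longest prefix match for 86.222.193.31:
  /25 86.222.193.0: MATCH
  /9 14.0.0.0: no
  /17 90.216.0.0: no
  /0 0.0.0.0: MATCH
Selected: next-hop 21.224.117.38 via eth0 (matched /25)


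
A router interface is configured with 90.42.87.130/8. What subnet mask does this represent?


/8 means 8 network bits, 24 host bits
Binary: 11111111000000000000000000000000
Mask: 255.0.0.0


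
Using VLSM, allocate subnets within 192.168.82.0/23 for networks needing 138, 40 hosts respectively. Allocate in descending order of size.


138 hosts -> /24 (254 usable): 192.168.82.0/24
40 hosts -> /26 (62 usable): 192.168.83.0/26
Allocation: 192.168.82.0/24 (138 hosts, 254 usable); 192.168.83.0/26 (40 hosts, 62 usable)


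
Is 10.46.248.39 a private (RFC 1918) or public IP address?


RFC 1918 private ranges:
  10.0.0.0/8 (10.0.0.0 - 10.255.255.255)
  172.16.0.0/12 (172.16.0.0 - 172.31.255.255)
  192.168.0.0/16 (192.168.0.0 - 192.168.255.255)
Private (in 10.0.0.0/8)


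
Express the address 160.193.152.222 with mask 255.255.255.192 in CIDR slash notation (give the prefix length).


Binary: 11111111.11111111.11111111.11000000
Count leading 1s
Prefix: /26


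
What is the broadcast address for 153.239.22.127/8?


Network: 153.0.0.0/8
Host bits = 24
Set all host bits to 1:
Broadcast: 153.255.255.255


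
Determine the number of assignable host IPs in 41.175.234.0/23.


Host bits = 32 - 23 = 9
Total addresses = 2^9 = 512
Usable = total - 2 (network and broadcast)
Usable hosts: 510


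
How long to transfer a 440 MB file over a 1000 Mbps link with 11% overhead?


Effective throughput = 1000 * (1 - 11/100) = 890 Mbps
File size in Mb = 440 * 8 = 3520 Mb
Time = 3520 / 890
Time = 3.9551 seconds


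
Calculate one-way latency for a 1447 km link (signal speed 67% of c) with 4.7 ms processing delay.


Speed = 0.67 * 3e5 km/s = 201000 km/s
Propagation delay = 1447 / 201000 = 0.0072 s = 7.199 ms
Processing delay = 4.7 ms
Total one-way latency = 11.899 ms


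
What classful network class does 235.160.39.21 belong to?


First octet: 235
Binary: 11101011
1110xxxx -> Class D (224-239)
Class D (multicast), default mask N/A


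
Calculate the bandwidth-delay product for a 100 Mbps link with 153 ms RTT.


BDP = bandwidth * RTT
= 100 Mbps * 153 ms
= 100 * 1e6 * 153 / 1000 bits
= 15300000 bits
= 1912500 bytes
= 1867.6758 KB
BDP = 15300000 bits (1912500 bytes)


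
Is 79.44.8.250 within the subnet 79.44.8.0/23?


Subnet network: 79.44.8.0
Test IP AND mask: 79.44.8.0
Yes, 79.44.8.250 is in 79.44.8.0/23


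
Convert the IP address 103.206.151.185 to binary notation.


103 = 01100111
206 = 11001110
151 = 10010111
185 = 10111001
Binary: 01100111.11001110.10010111.10111001


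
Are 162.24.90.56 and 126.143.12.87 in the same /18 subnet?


Mask: 255.255.192.0
162.24.90.56 AND mask = 162.24.64.0
126.143.12.87 AND mask = 126.143.0.0
No, different subnets (162.24.64.0 vs 126.143.0.0)


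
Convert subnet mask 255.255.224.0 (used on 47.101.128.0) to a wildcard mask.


Subnet mask: 255.255.224.0
Wildcard = 255.255.255.255 - subnet mask
255 - 255 = 0
255 - 255 = 0
255 - 224 = 31
255 - 0 = 255
Wildcard: 0.0.31.255


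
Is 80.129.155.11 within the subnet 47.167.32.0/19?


Subnet network: 47.167.32.0
Test IP AND mask: 80.129.128.0
No, 80.129.155.11 is not in 47.167.32.0/19


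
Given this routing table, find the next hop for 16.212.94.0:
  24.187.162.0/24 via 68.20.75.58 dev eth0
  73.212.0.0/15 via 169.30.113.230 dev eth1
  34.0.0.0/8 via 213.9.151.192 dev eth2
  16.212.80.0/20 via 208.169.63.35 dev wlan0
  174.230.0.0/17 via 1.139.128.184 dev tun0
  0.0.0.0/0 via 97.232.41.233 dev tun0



Longest prefix match for 16.212.94.0:
  /24 24.187.162.0: no
  /15 73.212.0.0: no
  /8 34.0.0.0: no
  /20 16.212.80.0: MATCH
  /17 174.230.0.0: no
  /0 0.0.0.0: MATCH
Selected: next-hop 208.169.63.35 via wlan0 (matched /20)


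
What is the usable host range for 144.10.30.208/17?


Network: 144.10.0.0
Broadcast: 144.10.127.255
First usable = network + 1
Last usable = broadcast - 1
Range: 144.10.0.1 to 144.10.127.254


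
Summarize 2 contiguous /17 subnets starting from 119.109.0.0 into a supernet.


Original prefix: /17
Number of subnets: 2 = 2^1
New prefix = 17 - 1 = 16
Supernet: 119.109.0.0/16


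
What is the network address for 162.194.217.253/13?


IP:   10100010.11000010.11011001.11111101
Mask: 11111111.11111000.00000000.00000000
AND operation:
Net:  10100010.11000000.00000000.00000000
Network: 162.192.0.0/13


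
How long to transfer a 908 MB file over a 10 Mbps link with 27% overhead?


Effective throughput = 10 * (1 - 27/100) = 7.3 Mbps
File size in Mb = 908 * 8 = 7264 Mb
Time = 7264 / 7.3
Time = 995.0685 seconds


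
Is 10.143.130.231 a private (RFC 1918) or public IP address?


RFC 1918 private ranges:
  10.0.0.0/8 (10.0.0.0 - 10.255.255.255)
  172.16.0.0/12 (172.16.0.0 - 172.31.255.255)
  192.168.0.0/16 (192.168.0.0 - 192.168.255.255)
Private (in 10.0.0.0/8)


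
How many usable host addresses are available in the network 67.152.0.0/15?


Host bits = 32 - 15 = 17
Total addresses = 2^17 = 131072
Usable = total - 2 (network and broadcast)
Usable hosts: 131070


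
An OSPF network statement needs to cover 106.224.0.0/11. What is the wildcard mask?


Subnet mask: 255.224.0.0
Wildcard = 255.255.255.255 - subnet mask
255 - 255 = 0
255 - 224 = 31
255 - 0 = 255
255 - 0 = 255
Wildcard: 0.31.255.255


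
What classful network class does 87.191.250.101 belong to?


First octet: 87
Binary: 01010111
0xxxxxxx -> Class A (1-126)
Class A, default mask 255.0.0.0 (/8)


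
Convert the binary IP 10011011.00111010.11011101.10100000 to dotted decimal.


10011011 = 155
00111010 = 58
11011101 = 221
10100000 = 160
IP: 155.58.221.160


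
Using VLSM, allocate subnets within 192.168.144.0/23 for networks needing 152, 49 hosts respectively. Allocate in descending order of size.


152 hosts -> /24 (254 usable): 192.168.144.0/24
49 hosts -> /26 (62 usable): 192.168.145.0/26
Allocation: 192.168.144.0/24 (152 hosts, 254 usable); 192.168.145.0/26 (49 hosts, 62 usable)


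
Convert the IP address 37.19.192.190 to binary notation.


37 = 00100101
19 = 00010011
192 = 11000000
190 = 10111110
Binary: 00100101.00010011.11000000.10111110


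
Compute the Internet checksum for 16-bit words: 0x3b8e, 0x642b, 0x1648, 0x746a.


Sum all words (with carry folding):
+ 0x3b8e = 0x3b8e
+ 0x642b = 0x9fb9
+ 0x1648 = 0xb601
+ 0x746a = 0x2a6c
One's complement: ~0x2a6c
Checksum = 0xd593


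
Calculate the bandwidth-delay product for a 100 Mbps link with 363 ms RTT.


BDP = bandwidth * RTT
= 100 Mbps * 363 ms
= 100 * 1e6 * 363 / 1000 bits
= 36300000 bits
= 4537500 bytes
= 4431.1523 KB
BDP = 36300000 bits (4537500 bytes)


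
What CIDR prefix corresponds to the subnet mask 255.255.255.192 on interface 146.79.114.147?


Binary: 11111111.11111111.11111111.11000000
Count leading 1s
Prefix: /26


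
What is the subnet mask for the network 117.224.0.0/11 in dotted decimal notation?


/11 means 11 network bits, 21 host bits
Binary: 11111111111000000000000000000000
Mask: 255.224.0.0


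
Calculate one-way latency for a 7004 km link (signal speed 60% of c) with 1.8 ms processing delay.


Speed = 0.6 * 3e5 km/s = 180000 km/s
Propagation delay = 7004 / 180000 = 0.0389 s = 38.9111 ms
Processing delay = 1.8 ms
Total one-way latency = 40.7111 ms


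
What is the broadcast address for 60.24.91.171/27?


Network: 60.24.91.160/27
Host bits = 5
Set all host bits to 1:
Broadcast: 60.24.91.191


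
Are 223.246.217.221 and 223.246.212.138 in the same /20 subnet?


Mask: 255.255.240.0
223.246.217.221 AND mask = 223.246.208.0
223.246.212.138 AND mask = 223.246.208.0
Yes, same subnet (223.246.208.0)


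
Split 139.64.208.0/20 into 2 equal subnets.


New prefix = 20 + 1 = 21
Each subnet has 2048 addresses
  139.64.208.0/21
  139.64.216.0/21
Subnets: 139.64.208.0/21, 139.64.216.0/21


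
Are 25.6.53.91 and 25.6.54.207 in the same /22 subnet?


Mask: 255.255.252.0
25.6.53.91 AND mask = 25.6.52.0
25.6.54.207 AND mask = 25.6.52.0
Yes, same subnet (25.6.52.0)


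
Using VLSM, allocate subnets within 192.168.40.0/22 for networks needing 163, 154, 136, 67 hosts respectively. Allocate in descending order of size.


163 hosts -> /24 (254 usable): 192.168.40.0/24
154 hosts -> /24 (254 usable): 192.168.41.0/24
136 hosts -> /24 (254 usable): 192.168.42.0/24
67 hosts -> /25 (126 usable): 192.168.43.0/25
Allocation: 192.168.40.0/24 (163 hosts, 254 usable); 192.168.41.0/24 (154 hosts, 254 usable); 192.168.42.0/24 (136 hosts, 254 usable); 192.168.43.0/25 (67 hosts, 126 usable)


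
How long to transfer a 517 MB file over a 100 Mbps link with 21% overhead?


Effective throughput = 100 * (1 - 21/100) = 79 Mbps
File size in Mb = 517 * 8 = 4136 Mb
Time = 4136 / 79
Time = 52.3544 seconds


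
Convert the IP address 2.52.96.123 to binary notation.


2 = 00000010
52 = 00110100
96 = 01100000
123 = 01111011
Binary: 00000010.00110100.01100000.01111011


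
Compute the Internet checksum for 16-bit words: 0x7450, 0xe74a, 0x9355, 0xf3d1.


Sum all words (with carry folding):
+ 0x7450 = 0x7450
+ 0xe74a = 0x5b9b
+ 0x9355 = 0xeef0
+ 0xf3d1 = 0xe2c2
One's complement: ~0xe2c2
Checksum = 0x1d3d


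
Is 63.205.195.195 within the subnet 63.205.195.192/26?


Subnet network: 63.205.195.192
Test IP AND mask: 63.205.195.192
Yes, 63.205.195.195 is in 63.205.195.192/26


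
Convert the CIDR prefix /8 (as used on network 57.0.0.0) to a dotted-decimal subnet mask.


/8 means 8 network bits, 24 host bits
Binary: 11111111000000000000000000000000
Mask: 255.0.0.0


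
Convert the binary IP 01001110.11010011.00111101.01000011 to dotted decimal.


01001110 = 78
11010011 = 211
00111101 = 61
01000011 = 67
IP: 78.211.61.67
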